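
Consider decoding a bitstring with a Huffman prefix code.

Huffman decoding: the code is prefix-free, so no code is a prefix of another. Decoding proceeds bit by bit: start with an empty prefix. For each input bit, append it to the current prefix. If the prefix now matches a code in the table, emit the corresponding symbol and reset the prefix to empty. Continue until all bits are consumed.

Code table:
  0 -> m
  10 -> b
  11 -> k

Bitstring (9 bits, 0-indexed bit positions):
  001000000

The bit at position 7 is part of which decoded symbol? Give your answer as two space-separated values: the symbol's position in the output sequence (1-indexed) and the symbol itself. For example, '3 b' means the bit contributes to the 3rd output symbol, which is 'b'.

Bit 0: prefix='0' -> emit 'm', reset
Bit 1: prefix='0' -> emit 'm', reset
Bit 2: prefix='1' (no match yet)
Bit 3: prefix='10' -> emit 'b', reset
Bit 4: prefix='0' -> emit 'm', reset
Bit 5: prefix='0' -> emit 'm', reset
Bit 6: prefix='0' -> emit 'm', reset
Bit 7: prefix='0' -> emit 'm', reset
Bit 8: prefix='0' -> emit 'm', reset

Answer: 7 m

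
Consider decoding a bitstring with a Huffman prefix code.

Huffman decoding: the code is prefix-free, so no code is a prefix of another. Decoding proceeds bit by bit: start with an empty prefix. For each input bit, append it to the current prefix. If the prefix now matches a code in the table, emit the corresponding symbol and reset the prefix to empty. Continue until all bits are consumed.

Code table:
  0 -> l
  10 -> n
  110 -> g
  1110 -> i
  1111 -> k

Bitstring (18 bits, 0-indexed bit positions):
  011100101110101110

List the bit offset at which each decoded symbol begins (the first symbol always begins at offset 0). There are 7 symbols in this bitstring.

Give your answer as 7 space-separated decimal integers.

Bit 0: prefix='0' -> emit 'l', reset
Bit 1: prefix='1' (no match yet)
Bit 2: prefix='11' (no match yet)
Bit 3: prefix='111' (no match yet)
Bit 4: prefix='1110' -> emit 'i', reset
Bit 5: prefix='0' -> emit 'l', reset
Bit 6: prefix='1' (no match yet)
Bit 7: prefix='10' -> emit 'n', reset
Bit 8: prefix='1' (no match yet)
Bit 9: prefix='11' (no match yet)
Bit 10: prefix='111' (no match yet)
Bit 11: prefix='1110' -> emit 'i', reset
Bit 12: prefix='1' (no match yet)
Bit 13: prefix='10' -> emit 'n', reset
Bit 14: prefix='1' (no match yet)
Bit 15: prefix='11' (no match yet)
Bit 16: prefix='111' (no match yet)
Bit 17: prefix='1110' -> emit 'i', reset

Answer: 0 1 5 6 8 12 14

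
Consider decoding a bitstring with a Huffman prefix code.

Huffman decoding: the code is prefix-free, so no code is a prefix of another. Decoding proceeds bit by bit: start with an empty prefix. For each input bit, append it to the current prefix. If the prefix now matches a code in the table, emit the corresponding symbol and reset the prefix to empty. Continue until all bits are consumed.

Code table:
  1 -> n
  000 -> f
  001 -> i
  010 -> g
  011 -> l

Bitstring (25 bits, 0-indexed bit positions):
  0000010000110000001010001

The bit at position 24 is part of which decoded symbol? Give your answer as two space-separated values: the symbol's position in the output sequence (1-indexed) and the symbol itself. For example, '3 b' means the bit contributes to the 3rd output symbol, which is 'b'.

Answer: 9 i

Derivation:
Bit 0: prefix='0' (no match yet)
Bit 1: prefix='00' (no match yet)
Bit 2: prefix='000' -> emit 'f', reset
Bit 3: prefix='0' (no match yet)
Bit 4: prefix='00' (no match yet)
Bit 5: prefix='001' -> emit 'i', reset
Bit 6: prefix='0' (no match yet)
Bit 7: prefix='00' (no match yet)
Bit 8: prefix='000' -> emit 'f', reset
Bit 9: prefix='0' (no match yet)
Bit 10: prefix='01' (no match yet)
Bit 11: prefix='011' -> emit 'l', reset
Bit 12: prefix='0' (no match yet)
Bit 13: prefix='00' (no match yet)
Bit 14: prefix='000' -> emit 'f', reset
Bit 15: prefix='0' (no match yet)
Bit 16: prefix='00' (no match yet)
Bit 17: prefix='000' -> emit 'f', reset
Bit 18: prefix='1' -> emit 'n', reset
Bit 19: prefix='0' (no match yet)
Bit 20: prefix='01' (no match yet)
Bit 21: prefix='010' -> emit 'g', reset
Bit 22: prefix='0' (no match yet)
Bit 23: prefix='00' (no match yet)
Bit 24: prefix='001' -> emit 'i', reset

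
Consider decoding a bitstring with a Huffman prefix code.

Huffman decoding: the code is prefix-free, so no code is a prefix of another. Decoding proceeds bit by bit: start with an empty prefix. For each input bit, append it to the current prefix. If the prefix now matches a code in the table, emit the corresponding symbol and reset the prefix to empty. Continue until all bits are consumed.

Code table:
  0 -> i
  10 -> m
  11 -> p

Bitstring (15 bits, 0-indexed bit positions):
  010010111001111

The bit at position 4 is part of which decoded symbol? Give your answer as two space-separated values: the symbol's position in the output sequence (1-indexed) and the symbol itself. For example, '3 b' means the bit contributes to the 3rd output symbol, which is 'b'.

Bit 0: prefix='0' -> emit 'i', reset
Bit 1: prefix='1' (no match yet)
Bit 2: prefix='10' -> emit 'm', reset
Bit 3: prefix='0' -> emit 'i', reset
Bit 4: prefix='1' (no match yet)
Bit 5: prefix='10' -> emit 'm', reset
Bit 6: prefix='1' (no match yet)
Bit 7: prefix='11' -> emit 'p', reset
Bit 8: prefix='1' (no match yet)

Answer: 4 m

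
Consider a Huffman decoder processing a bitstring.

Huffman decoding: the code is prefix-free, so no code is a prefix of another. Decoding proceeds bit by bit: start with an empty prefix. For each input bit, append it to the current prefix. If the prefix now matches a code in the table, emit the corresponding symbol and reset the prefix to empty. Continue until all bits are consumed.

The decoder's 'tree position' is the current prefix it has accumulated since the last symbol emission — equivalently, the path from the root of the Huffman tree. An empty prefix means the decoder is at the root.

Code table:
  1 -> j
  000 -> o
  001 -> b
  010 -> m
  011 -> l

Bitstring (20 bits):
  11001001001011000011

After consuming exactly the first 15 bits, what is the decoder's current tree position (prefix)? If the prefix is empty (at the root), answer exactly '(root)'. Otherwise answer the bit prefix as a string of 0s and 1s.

Answer: 0

Derivation:
Bit 0: prefix='1' -> emit 'j', reset
Bit 1: prefix='1' -> emit 'j', reset
Bit 2: prefix='0' (no match yet)
Bit 3: prefix='00' (no match yet)
Bit 4: prefix='001' -> emit 'b', reset
Bit 5: prefix='0' (no match yet)
Bit 6: prefix='00' (no match yet)
Bit 7: prefix='001' -> emit 'b', reset
Bit 8: prefix='0' (no match yet)
Bit 9: prefix='00' (no match yet)
Bit 10: prefix='001' -> emit 'b', reset
Bit 11: prefix='0' (no match yet)
Bit 12: prefix='01' (no match yet)
Bit 13: prefix='011' -> emit 'l', reset
Bit 14: prefix='0' (no match yet)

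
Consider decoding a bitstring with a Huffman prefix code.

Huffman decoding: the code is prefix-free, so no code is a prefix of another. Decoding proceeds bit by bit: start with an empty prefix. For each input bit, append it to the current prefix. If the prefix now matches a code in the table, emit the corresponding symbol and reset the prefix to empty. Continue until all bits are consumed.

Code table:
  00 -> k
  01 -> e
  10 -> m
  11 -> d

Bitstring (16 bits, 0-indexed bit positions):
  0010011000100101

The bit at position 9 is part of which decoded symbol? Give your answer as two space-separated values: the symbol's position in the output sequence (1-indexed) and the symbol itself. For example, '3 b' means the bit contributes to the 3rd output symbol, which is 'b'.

Answer: 5 k

Derivation:
Bit 0: prefix='0' (no match yet)
Bit 1: prefix='00' -> emit 'k', reset
Bit 2: prefix='1' (no match yet)
Bit 3: prefix='10' -> emit 'm', reset
Bit 4: prefix='0' (no match yet)
Bit 5: prefix='01' -> emit 'e', reset
Bit 6: prefix='1' (no match yet)
Bit 7: prefix='10' -> emit 'm', reset
Bit 8: prefix='0' (no match yet)
Bit 9: prefix='00' -> emit 'k', reset
Bit 10: prefix='1' (no match yet)
Bit 11: prefix='10' -> emit 'm', reset
Bit 12: prefix='0' (no match yet)
Bit 13: prefix='01' -> emit 'e', reset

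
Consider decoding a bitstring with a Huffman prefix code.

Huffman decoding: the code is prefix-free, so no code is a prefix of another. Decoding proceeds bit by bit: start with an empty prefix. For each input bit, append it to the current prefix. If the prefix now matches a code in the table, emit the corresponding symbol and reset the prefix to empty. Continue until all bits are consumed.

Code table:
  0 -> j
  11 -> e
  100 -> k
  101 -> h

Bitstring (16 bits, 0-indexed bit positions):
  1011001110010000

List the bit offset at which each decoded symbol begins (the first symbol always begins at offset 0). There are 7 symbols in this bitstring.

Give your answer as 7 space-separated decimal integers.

Bit 0: prefix='1' (no match yet)
Bit 1: prefix='10' (no match yet)
Bit 2: prefix='101' -> emit 'h', reset
Bit 3: prefix='1' (no match yet)
Bit 4: prefix='10' (no match yet)
Bit 5: prefix='100' -> emit 'k', reset
Bit 6: prefix='1' (no match yet)
Bit 7: prefix='11' -> emit 'e', reset
Bit 8: prefix='1' (no match yet)
Bit 9: prefix='10' (no match yet)
Bit 10: prefix='100' -> emit 'k', reset
Bit 11: prefix='1' (no match yet)
Bit 12: prefix='10' (no match yet)
Bit 13: prefix='100' -> emit 'k', reset
Bit 14: prefix='0' -> emit 'j', reset
Bit 15: prefix='0' -> emit 'j', reset

Answer: 0 3 6 8 11 14 15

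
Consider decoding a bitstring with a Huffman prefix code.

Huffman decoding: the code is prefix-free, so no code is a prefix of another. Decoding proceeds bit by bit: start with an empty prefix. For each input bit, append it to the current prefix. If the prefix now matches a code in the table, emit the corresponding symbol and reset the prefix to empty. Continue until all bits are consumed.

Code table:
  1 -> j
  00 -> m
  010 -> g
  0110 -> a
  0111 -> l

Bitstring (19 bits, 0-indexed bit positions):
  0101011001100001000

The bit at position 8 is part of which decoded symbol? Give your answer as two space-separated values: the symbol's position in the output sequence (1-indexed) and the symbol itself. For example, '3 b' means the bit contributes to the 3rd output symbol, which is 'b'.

Answer: 4 a

Derivation:
Bit 0: prefix='0' (no match yet)
Bit 1: prefix='01' (no match yet)
Bit 2: prefix='010' -> emit 'g', reset
Bit 3: prefix='1' -> emit 'j', reset
Bit 4: prefix='0' (no match yet)
Bit 5: prefix='01' (no match yet)
Bit 6: prefix='011' (no match yet)
Bit 7: prefix='0110' -> emit 'a', reset
Bit 8: prefix='0' (no match yet)
Bit 9: prefix='01' (no match yet)
Bit 10: prefix='011' (no match yet)
Bit 11: prefix='0110' -> emit 'a', reset
Bit 12: prefix='0' (no match yet)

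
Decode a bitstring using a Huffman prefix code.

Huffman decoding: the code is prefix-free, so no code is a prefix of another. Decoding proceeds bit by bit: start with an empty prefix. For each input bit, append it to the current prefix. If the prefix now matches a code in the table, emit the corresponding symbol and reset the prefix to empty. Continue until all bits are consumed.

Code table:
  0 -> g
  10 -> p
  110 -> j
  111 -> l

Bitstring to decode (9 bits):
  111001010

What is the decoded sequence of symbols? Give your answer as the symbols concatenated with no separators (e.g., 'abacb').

Bit 0: prefix='1' (no match yet)
Bit 1: prefix='11' (no match yet)
Bit 2: prefix='111' -> emit 'l', reset
Bit 3: prefix='0' -> emit 'g', reset
Bit 4: prefix='0' -> emit 'g', reset
Bit 5: prefix='1' (no match yet)
Bit 6: prefix='10' -> emit 'p', reset
Bit 7: prefix='1' (no match yet)
Bit 8: prefix='10' -> emit 'p', reset

Answer: lggpp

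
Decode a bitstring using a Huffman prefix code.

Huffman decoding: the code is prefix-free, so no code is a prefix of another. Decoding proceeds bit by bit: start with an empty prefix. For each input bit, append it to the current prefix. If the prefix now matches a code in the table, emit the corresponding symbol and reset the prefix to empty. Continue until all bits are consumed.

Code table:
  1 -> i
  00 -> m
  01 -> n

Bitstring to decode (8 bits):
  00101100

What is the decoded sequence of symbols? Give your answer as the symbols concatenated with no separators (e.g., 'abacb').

Answer: minim

Derivation:
Bit 0: prefix='0' (no match yet)
Bit 1: prefix='00' -> emit 'm', reset
Bit 2: prefix='1' -> emit 'i', reset
Bit 3: prefix='0' (no match yet)
Bit 4: prefix='01' -> emit 'n', reset
Bit 5: prefix='1' -> emit 'i', reset
Bit 6: prefix='0' (no match yet)
Bit 7: prefix='00' -> emit 'm', reset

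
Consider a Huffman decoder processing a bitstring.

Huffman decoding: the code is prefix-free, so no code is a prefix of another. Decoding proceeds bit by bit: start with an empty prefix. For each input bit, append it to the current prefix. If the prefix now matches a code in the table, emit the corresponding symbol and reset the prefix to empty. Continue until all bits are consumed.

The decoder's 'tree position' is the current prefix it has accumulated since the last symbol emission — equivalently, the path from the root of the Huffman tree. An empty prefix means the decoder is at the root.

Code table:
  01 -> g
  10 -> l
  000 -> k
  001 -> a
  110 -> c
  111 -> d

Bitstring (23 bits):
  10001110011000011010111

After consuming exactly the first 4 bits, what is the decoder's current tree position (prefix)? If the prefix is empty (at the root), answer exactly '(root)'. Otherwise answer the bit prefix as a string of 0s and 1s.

Bit 0: prefix='1' (no match yet)
Bit 1: prefix='10' -> emit 'l', reset
Bit 2: prefix='0' (no match yet)
Bit 3: prefix='00' (no match yet)

Answer: 00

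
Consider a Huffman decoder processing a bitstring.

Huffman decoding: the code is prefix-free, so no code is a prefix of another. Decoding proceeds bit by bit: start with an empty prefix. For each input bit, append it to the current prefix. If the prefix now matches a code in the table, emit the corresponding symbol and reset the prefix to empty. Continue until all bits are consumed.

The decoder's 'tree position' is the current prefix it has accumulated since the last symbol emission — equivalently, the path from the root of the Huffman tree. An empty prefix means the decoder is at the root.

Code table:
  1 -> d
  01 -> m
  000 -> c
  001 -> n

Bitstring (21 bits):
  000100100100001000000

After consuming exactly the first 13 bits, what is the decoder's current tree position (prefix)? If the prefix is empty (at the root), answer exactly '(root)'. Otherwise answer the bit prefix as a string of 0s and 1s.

Bit 0: prefix='0' (no match yet)
Bit 1: prefix='00' (no match yet)
Bit 2: prefix='000' -> emit 'c', reset
Bit 3: prefix='1' -> emit 'd', reset
Bit 4: prefix='0' (no match yet)
Bit 5: prefix='00' (no match yet)
Bit 6: prefix='001' -> emit 'n', reset
Bit 7: prefix='0' (no match yet)
Bit 8: prefix='00' (no match yet)
Bit 9: prefix='001' -> emit 'n', reset
Bit 10: prefix='0' (no match yet)
Bit 11: prefix='00' (no match yet)
Bit 12: prefix='000' -> emit 'c', reset

Answer: (root)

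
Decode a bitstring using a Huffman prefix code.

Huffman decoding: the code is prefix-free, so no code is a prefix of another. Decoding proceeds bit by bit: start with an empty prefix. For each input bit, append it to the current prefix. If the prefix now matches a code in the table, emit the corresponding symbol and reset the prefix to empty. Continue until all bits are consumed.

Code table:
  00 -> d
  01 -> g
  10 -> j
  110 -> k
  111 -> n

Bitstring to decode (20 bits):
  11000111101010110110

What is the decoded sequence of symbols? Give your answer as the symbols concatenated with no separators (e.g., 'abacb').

Answer: kdnjjjkk

Derivation:
Bit 0: prefix='1' (no match yet)
Bit 1: prefix='11' (no match yet)
Bit 2: prefix='110' -> emit 'k', reset
Bit 3: prefix='0' (no match yet)
Bit 4: prefix='00' -> emit 'd', reset
Bit 5: prefix='1' (no match yet)
Bit 6: prefix='11' (no match yet)
Bit 7: prefix='111' -> emit 'n', reset
Bit 8: prefix='1' (no match yet)
Bit 9: prefix='10' -> emit 'j', reset
Bit 10: prefix='1' (no match yet)
Bit 11: prefix='10' -> emit 'j', reset
Bit 12: prefix='1' (no match yet)
Bit 13: prefix='10' -> emit 'j', reset
Bit 14: prefix='1' (no match yet)
Bit 15: prefix='11' (no match yet)
Bit 16: prefix='110' -> emit 'k', reset
Bit 17: prefix='1' (no match yet)
Bit 18: prefix='11' (no match yet)
Bit 19: prefix='110' -> emit 'k', reset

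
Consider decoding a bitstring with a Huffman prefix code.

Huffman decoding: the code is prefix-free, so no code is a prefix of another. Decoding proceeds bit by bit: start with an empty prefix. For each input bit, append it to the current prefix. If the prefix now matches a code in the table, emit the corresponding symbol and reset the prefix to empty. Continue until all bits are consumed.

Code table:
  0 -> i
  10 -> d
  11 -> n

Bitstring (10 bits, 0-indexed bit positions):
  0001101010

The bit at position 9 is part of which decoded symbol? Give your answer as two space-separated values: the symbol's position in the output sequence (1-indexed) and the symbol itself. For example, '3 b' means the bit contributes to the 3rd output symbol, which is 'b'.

Bit 0: prefix='0' -> emit 'i', reset
Bit 1: prefix='0' -> emit 'i', reset
Bit 2: prefix='0' -> emit 'i', reset
Bit 3: prefix='1' (no match yet)
Bit 4: prefix='11' -> emit 'n', reset
Bit 5: prefix='0' -> emit 'i', reset
Bit 6: prefix='1' (no match yet)
Bit 7: prefix='10' -> emit 'd', reset
Bit 8: prefix='1' (no match yet)
Bit 9: prefix='10' -> emit 'd', reset

Answer: 7 d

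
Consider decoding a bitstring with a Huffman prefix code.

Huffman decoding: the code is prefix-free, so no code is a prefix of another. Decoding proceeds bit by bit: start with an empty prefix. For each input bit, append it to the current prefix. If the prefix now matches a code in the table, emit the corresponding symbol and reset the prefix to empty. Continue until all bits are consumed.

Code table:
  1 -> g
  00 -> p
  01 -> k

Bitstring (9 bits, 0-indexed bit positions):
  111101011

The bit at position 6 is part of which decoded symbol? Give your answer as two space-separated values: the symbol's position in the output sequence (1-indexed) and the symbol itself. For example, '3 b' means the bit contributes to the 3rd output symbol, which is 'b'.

Bit 0: prefix='1' -> emit 'g', reset
Bit 1: prefix='1' -> emit 'g', reset
Bit 2: prefix='1' -> emit 'g', reset
Bit 3: prefix='1' -> emit 'g', reset
Bit 4: prefix='0' (no match yet)
Bit 5: prefix='01' -> emit 'k', reset
Bit 6: prefix='0' (no match yet)
Bit 7: prefix='01' -> emit 'k', reset
Bit 8: prefix='1' -> emit 'g', reset

Answer: 6 k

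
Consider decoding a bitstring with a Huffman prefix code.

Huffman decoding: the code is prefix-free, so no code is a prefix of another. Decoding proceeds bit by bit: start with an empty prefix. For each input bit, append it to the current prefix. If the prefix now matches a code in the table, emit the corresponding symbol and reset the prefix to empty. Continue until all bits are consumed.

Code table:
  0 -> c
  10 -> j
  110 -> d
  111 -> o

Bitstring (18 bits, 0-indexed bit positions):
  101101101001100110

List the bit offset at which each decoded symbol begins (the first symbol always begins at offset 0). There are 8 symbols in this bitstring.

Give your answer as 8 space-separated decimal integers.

Bit 0: prefix='1' (no match yet)
Bit 1: prefix='10' -> emit 'j', reset
Bit 2: prefix='1' (no match yet)
Bit 3: prefix='11' (no match yet)
Bit 4: prefix='110' -> emit 'd', reset
Bit 5: prefix='1' (no match yet)
Bit 6: prefix='11' (no match yet)
Bit 7: prefix='110' -> emit 'd', reset
Bit 8: prefix='1' (no match yet)
Bit 9: prefix='10' -> emit 'j', reset
Bit 10: prefix='0' -> emit 'c', reset
Bit 11: prefix='1' (no match yet)
Bit 12: prefix='11' (no match yet)
Bit 13: prefix='110' -> emit 'd', reset
Bit 14: prefix='0' -> emit 'c', reset
Bit 15: prefix='1' (no match yet)
Bit 16: prefix='11' (no match yet)
Bit 17: prefix='110' -> emit 'd', reset

Answer: 0 2 5 8 10 11 14 15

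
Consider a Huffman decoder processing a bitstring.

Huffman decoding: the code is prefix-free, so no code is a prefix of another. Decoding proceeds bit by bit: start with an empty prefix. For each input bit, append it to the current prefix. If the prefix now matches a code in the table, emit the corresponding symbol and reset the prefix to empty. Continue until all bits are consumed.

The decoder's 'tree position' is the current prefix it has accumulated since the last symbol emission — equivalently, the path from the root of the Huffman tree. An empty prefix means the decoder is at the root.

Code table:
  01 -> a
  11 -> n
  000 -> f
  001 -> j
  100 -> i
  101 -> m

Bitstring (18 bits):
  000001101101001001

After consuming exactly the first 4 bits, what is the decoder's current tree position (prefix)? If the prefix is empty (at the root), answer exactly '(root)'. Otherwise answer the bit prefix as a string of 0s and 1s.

Bit 0: prefix='0' (no match yet)
Bit 1: prefix='00' (no match yet)
Bit 2: prefix='000' -> emit 'f', reset
Bit 3: prefix='0' (no match yet)

Answer: 0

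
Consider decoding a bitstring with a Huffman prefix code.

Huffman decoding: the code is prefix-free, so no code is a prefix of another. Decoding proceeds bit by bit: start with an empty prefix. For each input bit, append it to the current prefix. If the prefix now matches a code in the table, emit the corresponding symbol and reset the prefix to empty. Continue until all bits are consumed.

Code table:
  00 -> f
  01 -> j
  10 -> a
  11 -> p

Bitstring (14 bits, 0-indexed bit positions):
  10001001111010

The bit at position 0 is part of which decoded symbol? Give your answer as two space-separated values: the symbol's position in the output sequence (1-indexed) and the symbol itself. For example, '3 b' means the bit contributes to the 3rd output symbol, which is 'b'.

Answer: 1 a

Derivation:
Bit 0: prefix='1' (no match yet)
Bit 1: prefix='10' -> emit 'a', reset
Bit 2: prefix='0' (no match yet)
Bit 3: prefix='00' -> emit 'f', reset
Bit 4: prefix='1' (no match yet)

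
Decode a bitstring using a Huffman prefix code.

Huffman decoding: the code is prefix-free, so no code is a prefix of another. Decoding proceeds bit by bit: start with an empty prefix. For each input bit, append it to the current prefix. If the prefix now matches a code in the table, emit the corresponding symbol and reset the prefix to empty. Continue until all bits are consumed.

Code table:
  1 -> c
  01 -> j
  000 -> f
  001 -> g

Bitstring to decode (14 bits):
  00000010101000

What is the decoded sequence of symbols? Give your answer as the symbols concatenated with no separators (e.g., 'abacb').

Answer: ffcjjf

Derivation:
Bit 0: prefix='0' (no match yet)
Bit 1: prefix='00' (no match yet)
Bit 2: prefix='000' -> emit 'f', reset
Bit 3: prefix='0' (no match yet)
Bit 4: prefix='00' (no match yet)
Bit 5: prefix='000' -> emit 'f', reset
Bit 6: prefix='1' -> emit 'c', reset
Bit 7: prefix='0' (no match yet)
Bit 8: prefix='01' -> emit 'j', reset
Bit 9: prefix='0' (no match yet)
Bit 10: prefix='01' -> emit 'j', reset
Bit 11: prefix='0' (no match yet)
Bit 12: prefix='00' (no match yet)
Bit 13: prefix='000' -> emit 'f', reset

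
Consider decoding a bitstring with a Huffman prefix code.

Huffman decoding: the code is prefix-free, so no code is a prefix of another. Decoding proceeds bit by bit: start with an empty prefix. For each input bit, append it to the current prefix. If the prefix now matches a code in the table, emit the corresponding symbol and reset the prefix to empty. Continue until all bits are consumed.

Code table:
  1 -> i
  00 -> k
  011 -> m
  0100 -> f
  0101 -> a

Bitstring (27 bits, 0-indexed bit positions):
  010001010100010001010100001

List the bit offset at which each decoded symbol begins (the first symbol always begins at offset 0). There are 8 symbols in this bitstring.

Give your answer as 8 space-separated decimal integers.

Bit 0: prefix='0' (no match yet)
Bit 1: prefix='01' (no match yet)
Bit 2: prefix='010' (no match yet)
Bit 3: prefix='0100' -> emit 'f', reset
Bit 4: prefix='0' (no match yet)
Bit 5: prefix='01' (no match yet)
Bit 6: prefix='010' (no match yet)
Bit 7: prefix='0101' -> emit 'a', reset
Bit 8: prefix='0' (no match yet)
Bit 9: prefix='01' (no match yet)
Bit 10: prefix='010' (no match yet)
Bit 11: prefix='0100' -> emit 'f', reset
Bit 12: prefix='0' (no match yet)
Bit 13: prefix='01' (no match yet)
Bit 14: prefix='010' (no match yet)
Bit 15: prefix='0100' -> emit 'f', reset
Bit 16: prefix='0' (no match yet)
Bit 17: prefix='01' (no match yet)
Bit 18: prefix='010' (no match yet)
Bit 19: prefix='0101' -> emit 'a', reset
Bit 20: prefix='0' (no match yet)
Bit 21: prefix='01' (no match yet)
Bit 22: prefix='010' (no match yet)
Bit 23: prefix='0100' -> emit 'f', reset
Bit 24: prefix='0' (no match yet)
Bit 25: prefix='00' -> emit 'k', reset
Bit 26: prefix='1' -> emit 'i', reset

Answer: 0 4 8 12 16 20 24 26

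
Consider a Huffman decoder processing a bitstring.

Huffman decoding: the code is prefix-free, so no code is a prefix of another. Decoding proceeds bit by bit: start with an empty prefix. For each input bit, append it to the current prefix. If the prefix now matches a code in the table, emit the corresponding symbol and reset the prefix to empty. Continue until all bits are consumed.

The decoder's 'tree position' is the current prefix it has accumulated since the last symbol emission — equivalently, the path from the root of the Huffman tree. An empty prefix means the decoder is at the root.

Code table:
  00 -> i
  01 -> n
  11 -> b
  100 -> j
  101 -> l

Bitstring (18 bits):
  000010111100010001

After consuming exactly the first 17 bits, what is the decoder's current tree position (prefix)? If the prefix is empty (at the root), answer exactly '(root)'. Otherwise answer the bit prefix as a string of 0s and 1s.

Answer: 0

Derivation:
Bit 0: prefix='0' (no match yet)
Bit 1: prefix='00' -> emit 'i', reset
Bit 2: prefix='0' (no match yet)
Bit 3: prefix='00' -> emit 'i', reset
Bit 4: prefix='1' (no match yet)
Bit 5: prefix='10' (no match yet)
Bit 6: prefix='101' -> emit 'l', reset
Bit 7: prefix='1' (no match yet)
Bit 8: prefix='11' -> emit 'b', reset
Bit 9: prefix='1' (no match yet)
Bit 10: prefix='10' (no match yet)
Bit 11: prefix='100' -> emit 'j', reset
Bit 12: prefix='0' (no match yet)
Bit 13: prefix='01' -> emit 'n', reset
Bit 14: prefix='0' (no match yet)
Bit 15: prefix='00' -> emit 'i', reset
Bit 16: prefix='0' (no match yet)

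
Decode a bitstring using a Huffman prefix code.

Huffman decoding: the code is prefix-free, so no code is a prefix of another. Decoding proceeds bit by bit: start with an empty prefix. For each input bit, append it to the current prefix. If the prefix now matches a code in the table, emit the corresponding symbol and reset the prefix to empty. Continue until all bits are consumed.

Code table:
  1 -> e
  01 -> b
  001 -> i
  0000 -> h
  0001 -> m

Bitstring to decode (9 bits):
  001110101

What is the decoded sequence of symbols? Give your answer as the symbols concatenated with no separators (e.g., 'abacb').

Answer: ieebb

Derivation:
Bit 0: prefix='0' (no match yet)
Bit 1: prefix='00' (no match yet)
Bit 2: prefix='001' -> emit 'i', reset
Bit 3: prefix='1' -> emit 'e', reset
Bit 4: prefix='1' -> emit 'e', reset
Bit 5: prefix='0' (no match yet)
Bit 6: prefix='01' -> emit 'b', reset
Bit 7: prefix='0' (no match yet)
Bit 8: prefix='01' -> emit 'b', reset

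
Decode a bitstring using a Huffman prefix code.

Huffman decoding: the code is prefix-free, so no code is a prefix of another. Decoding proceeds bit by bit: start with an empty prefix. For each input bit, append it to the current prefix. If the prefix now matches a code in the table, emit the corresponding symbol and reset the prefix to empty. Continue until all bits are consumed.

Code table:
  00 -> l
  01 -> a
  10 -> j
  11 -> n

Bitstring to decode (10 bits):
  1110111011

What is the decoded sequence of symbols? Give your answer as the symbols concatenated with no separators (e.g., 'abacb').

Answer: njnjn

Derivation:
Bit 0: prefix='1' (no match yet)
Bit 1: prefix='11' -> emit 'n', reset
Bit 2: prefix='1' (no match yet)
Bit 3: prefix='10' -> emit 'j', reset
Bit 4: prefix='1' (no match yet)
Bit 5: prefix='11' -> emit 'n', reset
Bit 6: prefix='1' (no match yet)
Bit 7: prefix='10' -> emit 'j', reset
Bit 8: prefix='1' (no match yet)
Bit 9: prefix='11' -> emit 'n', reset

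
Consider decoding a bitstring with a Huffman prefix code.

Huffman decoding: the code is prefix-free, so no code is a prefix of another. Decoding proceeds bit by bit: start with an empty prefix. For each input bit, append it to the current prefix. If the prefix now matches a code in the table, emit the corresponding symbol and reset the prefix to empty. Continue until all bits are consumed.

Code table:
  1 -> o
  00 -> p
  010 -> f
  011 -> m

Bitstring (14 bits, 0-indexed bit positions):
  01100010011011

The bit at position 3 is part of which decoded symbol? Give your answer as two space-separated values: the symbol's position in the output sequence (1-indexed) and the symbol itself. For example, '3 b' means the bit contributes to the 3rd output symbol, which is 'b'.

Bit 0: prefix='0' (no match yet)
Bit 1: prefix='01' (no match yet)
Bit 2: prefix='011' -> emit 'm', reset
Bit 3: prefix='0' (no match yet)
Bit 4: prefix='00' -> emit 'p', reset
Bit 5: prefix='0' (no match yet)
Bit 6: prefix='01' (no match yet)
Bit 7: prefix='010' -> emit 'f', reset

Answer: 2 p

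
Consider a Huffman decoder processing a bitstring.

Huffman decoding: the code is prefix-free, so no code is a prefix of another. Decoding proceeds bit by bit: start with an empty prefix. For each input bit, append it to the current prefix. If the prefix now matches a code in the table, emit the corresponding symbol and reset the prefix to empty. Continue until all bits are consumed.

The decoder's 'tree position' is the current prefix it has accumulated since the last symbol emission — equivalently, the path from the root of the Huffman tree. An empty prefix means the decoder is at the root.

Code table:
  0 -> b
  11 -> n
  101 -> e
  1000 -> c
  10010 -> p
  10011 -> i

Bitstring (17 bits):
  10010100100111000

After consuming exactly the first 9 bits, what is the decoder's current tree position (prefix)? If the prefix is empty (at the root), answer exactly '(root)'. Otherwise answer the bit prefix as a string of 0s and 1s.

Bit 0: prefix='1' (no match yet)
Bit 1: prefix='10' (no match yet)
Bit 2: prefix='100' (no match yet)
Bit 3: prefix='1001' (no match yet)
Bit 4: prefix='10010' -> emit 'p', reset
Bit 5: prefix='1' (no match yet)
Bit 6: prefix='10' (no match yet)
Bit 7: prefix='100' (no match yet)
Bit 8: prefix='1001' (no match yet)

Answer: 1001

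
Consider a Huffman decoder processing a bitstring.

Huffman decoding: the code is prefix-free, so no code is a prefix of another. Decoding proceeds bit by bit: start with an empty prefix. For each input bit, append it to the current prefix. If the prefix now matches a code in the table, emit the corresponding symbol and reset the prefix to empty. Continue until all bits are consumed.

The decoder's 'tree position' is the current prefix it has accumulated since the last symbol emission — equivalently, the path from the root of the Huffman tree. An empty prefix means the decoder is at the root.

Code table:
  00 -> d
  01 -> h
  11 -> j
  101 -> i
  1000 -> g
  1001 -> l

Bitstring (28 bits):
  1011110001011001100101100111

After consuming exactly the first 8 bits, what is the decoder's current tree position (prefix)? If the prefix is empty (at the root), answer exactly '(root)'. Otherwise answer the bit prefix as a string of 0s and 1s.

Bit 0: prefix='1' (no match yet)
Bit 1: prefix='10' (no match yet)
Bit 2: prefix='101' -> emit 'i', reset
Bit 3: prefix='1' (no match yet)
Bit 4: prefix='11' -> emit 'j', reset
Bit 5: prefix='1' (no match yet)
Bit 6: prefix='10' (no match yet)
Bit 7: prefix='100' (no match yet)

Answer: 100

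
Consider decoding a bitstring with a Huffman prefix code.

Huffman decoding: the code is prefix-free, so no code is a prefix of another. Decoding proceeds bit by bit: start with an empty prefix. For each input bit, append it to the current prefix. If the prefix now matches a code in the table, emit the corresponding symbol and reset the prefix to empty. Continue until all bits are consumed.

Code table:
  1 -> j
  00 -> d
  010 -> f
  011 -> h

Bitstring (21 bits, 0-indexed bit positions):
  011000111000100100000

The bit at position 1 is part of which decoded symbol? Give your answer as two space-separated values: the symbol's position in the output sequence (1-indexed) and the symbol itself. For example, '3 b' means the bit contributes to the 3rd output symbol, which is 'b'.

Bit 0: prefix='0' (no match yet)
Bit 1: prefix='01' (no match yet)
Bit 2: prefix='011' -> emit 'h', reset
Bit 3: prefix='0' (no match yet)
Bit 4: prefix='00' -> emit 'd', reset
Bit 5: prefix='0' (no match yet)

Answer: 1 h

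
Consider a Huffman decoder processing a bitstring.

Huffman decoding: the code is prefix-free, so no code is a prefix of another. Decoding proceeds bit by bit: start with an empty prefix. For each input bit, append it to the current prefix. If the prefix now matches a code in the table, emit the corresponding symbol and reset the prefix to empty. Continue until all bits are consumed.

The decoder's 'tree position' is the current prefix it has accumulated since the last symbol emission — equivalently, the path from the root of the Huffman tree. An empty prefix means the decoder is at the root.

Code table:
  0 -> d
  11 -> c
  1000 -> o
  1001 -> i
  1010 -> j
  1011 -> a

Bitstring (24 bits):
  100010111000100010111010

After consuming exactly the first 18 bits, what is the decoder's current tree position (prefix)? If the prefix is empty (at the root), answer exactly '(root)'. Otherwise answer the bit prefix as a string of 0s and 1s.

Bit 0: prefix='1' (no match yet)
Bit 1: prefix='10' (no match yet)
Bit 2: prefix='100' (no match yet)
Bit 3: prefix='1000' -> emit 'o', reset
Bit 4: prefix='1' (no match yet)
Bit 5: prefix='10' (no match yet)
Bit 6: prefix='101' (no match yet)
Bit 7: prefix='1011' -> emit 'a', reset
Bit 8: prefix='1' (no match yet)
Bit 9: prefix='10' (no match yet)
Bit 10: prefix='100' (no match yet)
Bit 11: prefix='1000' -> emit 'o', reset
Bit 12: prefix='1' (no match yet)
Bit 13: prefix='10' (no match yet)
Bit 14: prefix='100' (no match yet)
Bit 15: prefix='1000' -> emit 'o', reset
Bit 16: prefix='1' (no match yet)
Bit 17: prefix='10' (no match yet)

Answer: 10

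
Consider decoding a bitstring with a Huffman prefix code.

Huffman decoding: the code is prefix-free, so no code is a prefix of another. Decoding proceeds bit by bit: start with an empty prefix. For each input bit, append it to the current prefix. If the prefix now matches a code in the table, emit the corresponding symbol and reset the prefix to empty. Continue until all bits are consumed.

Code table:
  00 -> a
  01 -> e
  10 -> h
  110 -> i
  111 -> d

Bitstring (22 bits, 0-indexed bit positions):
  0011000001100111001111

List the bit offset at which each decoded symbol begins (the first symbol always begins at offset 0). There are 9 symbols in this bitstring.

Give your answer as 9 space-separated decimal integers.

Answer: 0 2 5 7 9 12 14 17 19

Derivation:
Bit 0: prefix='0' (no match yet)
Bit 1: prefix='00' -> emit 'a', reset
Bit 2: prefix='1' (no match yet)
Bit 3: prefix='11' (no match yet)
Bit 4: prefix='110' -> emit 'i', reset
Bit 5: prefix='0' (no match yet)
Bit 6: prefix='00' -> emit 'a', reset
Bit 7: prefix='0' (no match yet)
Bit 8: prefix='00' -> emit 'a', reset
Bit 9: prefix='1' (no match yet)
Bit 10: prefix='11' (no match yet)
Bit 11: prefix='110' -> emit 'i', reset
Bit 12: prefix='0' (no match yet)
Bit 13: prefix='01' -> emit 'e', reset
Bit 14: prefix='1' (no match yet)
Bit 15: prefix='11' (no match yet)
Bit 16: prefix='110' -> emit 'i', reset
Bit 17: prefix='0' (no match yet)
Bit 18: prefix='01' -> emit 'e', reset
Bit 19: prefix='1' (no match yet)
Bit 20: prefix='11' (no match yet)
Bit 21: prefix='111' -> emit 'd', reset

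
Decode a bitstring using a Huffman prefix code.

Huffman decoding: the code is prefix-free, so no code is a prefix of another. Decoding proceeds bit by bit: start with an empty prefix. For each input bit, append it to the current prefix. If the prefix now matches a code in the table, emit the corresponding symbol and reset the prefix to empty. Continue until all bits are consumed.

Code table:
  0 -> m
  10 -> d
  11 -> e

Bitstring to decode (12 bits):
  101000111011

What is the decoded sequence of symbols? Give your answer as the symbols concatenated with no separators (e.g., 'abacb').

Answer: ddmmede

Derivation:
Bit 0: prefix='1' (no match yet)
Bit 1: prefix='10' -> emit 'd', reset
Bit 2: prefix='1' (no match yet)
Bit 3: prefix='10' -> emit 'd', reset
Bit 4: prefix='0' -> emit 'm', reset
Bit 5: prefix='0' -> emit 'm', reset
Bit 6: prefix='1' (no match yet)
Bit 7: prefix='11' -> emit 'e', reset
Bit 8: prefix='1' (no match yet)
Bit 9: prefix='10' -> emit 'd', reset
Bit 10: prefix='1' (no match yet)
Bit 11: prefix='11' -> emit 'e', reset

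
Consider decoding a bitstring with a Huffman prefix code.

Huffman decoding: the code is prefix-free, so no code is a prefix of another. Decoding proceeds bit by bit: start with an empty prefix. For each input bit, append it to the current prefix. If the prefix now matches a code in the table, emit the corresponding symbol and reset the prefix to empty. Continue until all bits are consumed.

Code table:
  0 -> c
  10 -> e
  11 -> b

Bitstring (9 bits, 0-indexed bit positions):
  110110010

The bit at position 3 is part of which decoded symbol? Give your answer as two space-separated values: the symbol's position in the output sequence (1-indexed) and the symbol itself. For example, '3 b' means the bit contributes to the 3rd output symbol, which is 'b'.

Answer: 3 b

Derivation:
Bit 0: prefix='1' (no match yet)
Bit 1: prefix='11' -> emit 'b', reset
Bit 2: prefix='0' -> emit 'c', reset
Bit 3: prefix='1' (no match yet)
Bit 4: prefix='11' -> emit 'b', reset
Bit 5: prefix='0' -> emit 'c', reset
Bit 6: prefix='0' -> emit 'c', reset
Bit 7: prefix='1' (no match yet)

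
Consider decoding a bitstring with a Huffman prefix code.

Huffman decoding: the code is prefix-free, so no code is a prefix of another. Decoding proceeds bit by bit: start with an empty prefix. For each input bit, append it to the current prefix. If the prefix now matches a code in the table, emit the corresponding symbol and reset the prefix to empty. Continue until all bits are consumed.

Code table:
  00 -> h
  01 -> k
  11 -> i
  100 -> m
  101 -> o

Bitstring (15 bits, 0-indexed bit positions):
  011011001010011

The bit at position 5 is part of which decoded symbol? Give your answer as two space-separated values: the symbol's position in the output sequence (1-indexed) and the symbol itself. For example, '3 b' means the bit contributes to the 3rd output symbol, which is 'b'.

Answer: 3 m

Derivation:
Bit 0: prefix='0' (no match yet)
Bit 1: prefix='01' -> emit 'k', reset
Bit 2: prefix='1' (no match yet)
Bit 3: prefix='10' (no match yet)
Bit 4: prefix='101' -> emit 'o', reset
Bit 5: prefix='1' (no match yet)
Bit 6: prefix='10' (no match yet)
Bit 7: prefix='100' -> emit 'm', reset
Bit 8: prefix='1' (no match yet)
Bit 9: prefix='10' (no match yet)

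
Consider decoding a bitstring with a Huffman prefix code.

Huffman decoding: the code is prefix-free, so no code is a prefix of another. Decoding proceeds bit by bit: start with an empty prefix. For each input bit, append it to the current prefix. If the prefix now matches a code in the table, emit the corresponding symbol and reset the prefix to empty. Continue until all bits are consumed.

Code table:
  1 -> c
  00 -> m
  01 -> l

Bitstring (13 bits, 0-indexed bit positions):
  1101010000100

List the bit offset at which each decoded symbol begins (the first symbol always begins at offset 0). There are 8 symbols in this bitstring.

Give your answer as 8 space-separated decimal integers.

Answer: 0 1 2 4 6 8 10 11

Derivation:
Bit 0: prefix='1' -> emit 'c', reset
Bit 1: prefix='1' -> emit 'c', reset
Bit 2: prefix='0' (no match yet)
Bit 3: prefix='01' -> emit 'l', reset
Bit 4: prefix='0' (no match yet)
Bit 5: prefix='01' -> emit 'l', reset
Bit 6: prefix='0' (no match yet)
Bit 7: prefix='00' -> emit 'm', reset
Bit 8: prefix='0' (no match yet)
Bit 9: prefix='00' -> emit 'm', reset
Bit 10: prefix='1' -> emit 'c', reset
Bit 11: prefix='0' (no match yet)
Bit 12: prefix='00' -> emit 'm', reset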